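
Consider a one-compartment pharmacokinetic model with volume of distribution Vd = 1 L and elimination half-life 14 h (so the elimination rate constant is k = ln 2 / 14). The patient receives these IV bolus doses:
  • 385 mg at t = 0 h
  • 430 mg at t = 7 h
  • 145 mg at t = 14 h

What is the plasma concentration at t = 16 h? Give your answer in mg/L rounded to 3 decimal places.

k = ln 2 / 14 = 0.04951 per h
Dose 1 (385 mg at t=0 h): 385·exp(−0.04951·16) = 174.352 mg/L
Dose 2 (430 mg at t=7 h): 430·exp(−0.04951·9) = 275.391 mg/L
Dose 3 (145 mg at t=14 h): 145·exp(−0.04951·2) = 131.330 mg/L
C(16) = 174.352 + 275.391 + 131.330 = 581.072 mg/L

581.072 mg/L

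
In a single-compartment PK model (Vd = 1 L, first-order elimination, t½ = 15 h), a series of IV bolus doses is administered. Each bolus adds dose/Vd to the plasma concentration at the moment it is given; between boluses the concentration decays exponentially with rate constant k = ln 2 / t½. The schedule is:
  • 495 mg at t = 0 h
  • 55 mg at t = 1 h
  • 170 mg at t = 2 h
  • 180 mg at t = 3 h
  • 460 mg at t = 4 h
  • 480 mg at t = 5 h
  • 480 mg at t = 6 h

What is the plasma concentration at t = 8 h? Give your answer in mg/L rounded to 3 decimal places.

k = ln 2 / 15 = 0.04621 per h
Dose 1 (495 mg at t=0 h): 495·exp(−0.04621·8) = 342.023 mg/L
Dose 2 (55 mg at t=1 h): 55·exp(−0.04621·7) = 39.800 mg/L
Dose 3 (170 mg at t=2 h): 170·exp(−0.04621·6) = 128.836 mg/L
Dose 4 (180 mg at t=3 h): 180·exp(−0.04621·5) = 142.866 mg/L
Dose 5 (460 mg at t=4 h): 460·exp(−0.04621·4) = 382.369 mg/L
Dose 6 (480 mg at t=5 h): 480·exp(−0.04621·3) = 417.864 mg/L
Dose 7 (480 mg at t=6 h): 480·exp(−0.04621·2) = 437.627 mg/L
C(8) = 342.023 + 39.800 + 128.836 + 142.866 + 382.369 + 417.864 + 437.627 = 1891.386 mg/L

1891.386 mg/L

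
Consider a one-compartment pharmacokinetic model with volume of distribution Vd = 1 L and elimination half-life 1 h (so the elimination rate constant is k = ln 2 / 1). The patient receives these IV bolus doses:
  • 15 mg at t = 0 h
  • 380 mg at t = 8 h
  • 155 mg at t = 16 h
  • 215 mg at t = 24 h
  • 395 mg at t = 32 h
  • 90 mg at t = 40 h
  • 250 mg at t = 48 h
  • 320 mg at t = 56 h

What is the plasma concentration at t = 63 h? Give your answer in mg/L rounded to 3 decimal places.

k = ln 2 / 1 = 0.69315 per h
Dose 1 (15 mg at t=0 h): 15·exp(−0.69315·63) = 0.000 mg/L
Dose 2 (380 mg at t=8 h): 380·exp(−0.69315·55) = 0.000 mg/L
Dose 3 (155 mg at t=16 h): 155·exp(−0.69315·47) = 0.000 mg/L
Dose 4 (215 mg at t=24 h): 215·exp(−0.69315·39) = 0.000 mg/L
Dose 5 (395 mg at t=32 h): 395·exp(−0.69315·31) = 0.000 mg/L
Dose 6 (90 mg at t=40 h): 90·exp(−0.69315·23) = 0.000 mg/L
Dose 7 (250 mg at t=48 h): 250·exp(−0.69315·15) = 0.008 mg/L
Dose 8 (320 mg at t=56 h): 320·exp(−0.69315·7) = 2.500 mg/L
C(63) = 0.000 + 0.000 + 0.000 + 0.000 + 0.000 + 0.000 + 0.008 + 2.500 = 2.508 mg/L

2.508 mg/L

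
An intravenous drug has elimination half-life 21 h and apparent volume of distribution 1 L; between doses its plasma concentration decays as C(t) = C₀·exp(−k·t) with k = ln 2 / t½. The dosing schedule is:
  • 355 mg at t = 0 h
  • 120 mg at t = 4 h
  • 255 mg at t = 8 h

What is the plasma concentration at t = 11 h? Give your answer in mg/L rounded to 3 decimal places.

573.118 mg/L

k = ln 2 / 21 = 0.03301 per h
Dose 1 (355 mg at t=0 h): 355·exp(−0.03301·11) = 246.914 mg/L
Dose 2 (120 mg at t=4 h): 120·exp(−0.03301·7) = 95.244 mg/L
Dose 3 (255 mg at t=8 h): 255·exp(−0.03301·3) = 230.960 mg/L
C(11) = 246.914 + 95.244 + 230.960 = 573.118 mg/L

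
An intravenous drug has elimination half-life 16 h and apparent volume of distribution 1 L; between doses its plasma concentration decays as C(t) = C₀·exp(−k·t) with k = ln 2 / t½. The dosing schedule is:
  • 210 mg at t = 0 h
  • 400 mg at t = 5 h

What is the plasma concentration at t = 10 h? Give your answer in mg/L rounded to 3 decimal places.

k = ln 2 / 16 = 0.04332 per h
Dose 1 (210 mg at t=0 h): 210·exp(−0.04332·10) = 136.168 mg/L
Dose 2 (400 mg at t=5 h): 400·exp(−0.04332·5) = 322.098 mg/L
C(10) = 136.168 + 322.098 = 458.266 mg/L

458.266 mg/L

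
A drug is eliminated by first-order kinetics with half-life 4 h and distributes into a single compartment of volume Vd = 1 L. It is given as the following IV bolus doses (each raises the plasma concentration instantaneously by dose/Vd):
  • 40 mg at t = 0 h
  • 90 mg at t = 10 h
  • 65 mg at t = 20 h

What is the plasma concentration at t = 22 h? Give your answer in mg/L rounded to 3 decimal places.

58.096 mg/L

k = ln 2 / 4 = 0.17329 per h
Dose 1 (40 mg at t=0 h): 40·exp(−0.17329·22) = 0.884 mg/L
Dose 2 (90 mg at t=10 h): 90·exp(−0.17329·12) = 11.250 mg/L
Dose 3 (65 mg at t=20 h): 65·exp(−0.17329·2) = 45.962 mg/L
C(22) = 0.884 + 11.250 + 45.962 = 58.096 mg/L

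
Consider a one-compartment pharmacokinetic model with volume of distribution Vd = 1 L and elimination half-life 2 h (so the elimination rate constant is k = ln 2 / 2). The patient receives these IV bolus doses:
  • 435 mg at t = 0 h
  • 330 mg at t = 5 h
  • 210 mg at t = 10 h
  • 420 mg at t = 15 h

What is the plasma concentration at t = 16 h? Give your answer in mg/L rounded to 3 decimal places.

k = ln 2 / 2 = 0.34657 per h
Dose 1 (435 mg at t=0 h): 435·exp(−0.34657·16) = 1.699 mg/L
Dose 2 (330 mg at t=5 h): 330·exp(−0.34657·11) = 7.292 mg/L
Dose 3 (210 mg at t=10 h): 210·exp(−0.34657·6) = 26.250 mg/L
Dose 4 (420 mg at t=15 h): 420·exp(−0.34657·1) = 296.985 mg/L
C(16) = 1.699 + 7.292 + 26.250 + 296.985 = 332.226 mg/L

332.226 mg/L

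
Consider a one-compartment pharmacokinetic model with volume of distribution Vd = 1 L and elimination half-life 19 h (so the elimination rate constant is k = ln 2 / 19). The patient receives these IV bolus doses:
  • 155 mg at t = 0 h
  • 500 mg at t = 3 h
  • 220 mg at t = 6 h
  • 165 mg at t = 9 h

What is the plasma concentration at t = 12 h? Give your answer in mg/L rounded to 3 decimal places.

784.755 mg/L

k = ln 2 / 19 = 0.03648 per h
Dose 1 (155 mg at t=0 h): 155·exp(−0.03648·12) = 100.048 mg/L
Dose 2 (500 mg at t=3 h): 500·exp(−0.03648·9) = 360.062 mg/L
Dose 3 (220 mg at t=6 h): 220·exp(−0.03648·6) = 176.750 mg/L
Dose 4 (165 mg at t=9 h): 165·exp(−0.03648·3) = 147.895 mg/L
C(12) = 100.048 + 360.062 + 176.750 + 147.895 = 784.755 mg/L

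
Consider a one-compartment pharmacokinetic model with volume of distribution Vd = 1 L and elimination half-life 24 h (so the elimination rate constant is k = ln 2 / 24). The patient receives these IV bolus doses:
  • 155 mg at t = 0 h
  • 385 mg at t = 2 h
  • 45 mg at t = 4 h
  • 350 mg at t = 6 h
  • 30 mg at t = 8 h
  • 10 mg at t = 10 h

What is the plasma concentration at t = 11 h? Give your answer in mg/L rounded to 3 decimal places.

786.615 mg/L

k = ln 2 / 24 = 0.02888 per h
Dose 1 (155 mg at t=0 h): 155·exp(−0.02888·11) = 112.813 mg/L
Dose 2 (385 mg at t=2 h): 385·exp(−0.02888·9) = 296.876 mg/L
Dose 3 (45 mg at t=4 h): 45·exp(−0.02888·7) = 36.763 mg/L
Dose 4 (350 mg at t=6 h): 350·exp(−0.02888·5) = 302.938 mg/L
Dose 5 (30 mg at t=8 h): 30·exp(−0.02888·3) = 27.510 mg/L
Dose 6 (10 mg at t=10 h): 10·exp(−0.02888·1) = 9.715 mg/L
C(11) = 112.813 + 296.876 + 36.763 + 302.938 + 27.510 + 9.715 = 786.615 mg/L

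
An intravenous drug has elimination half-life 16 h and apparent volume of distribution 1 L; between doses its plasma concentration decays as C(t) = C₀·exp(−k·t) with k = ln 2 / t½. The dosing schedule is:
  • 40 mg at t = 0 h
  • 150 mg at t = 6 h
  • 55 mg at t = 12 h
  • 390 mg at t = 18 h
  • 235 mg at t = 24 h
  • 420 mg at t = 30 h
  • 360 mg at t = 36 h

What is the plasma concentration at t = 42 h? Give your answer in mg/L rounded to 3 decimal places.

825.978 mg/L

k = ln 2 / 16 = 0.04332 per h
Dose 1 (40 mg at t=0 h): 40·exp(−0.04332·42) = 6.484 mg/L
Dose 2 (150 mg at t=6 h): 150·exp(−0.04332·36) = 31.534 mg/L
Dose 3 (55 mg at t=12 h): 55·exp(−0.04332·30) = 14.994 mg/L
Dose 4 (390 mg at t=18 h): 390·exp(−0.04332·24) = 137.886 mg/L
Dose 5 (235 mg at t=24 h): 235·exp(−0.04332·18) = 107.748 mg/L
Dose 6 (420 mg at t=30 h): 420·exp(−0.04332·12) = 249.733 mg/L
Dose 7 (360 mg at t=36 h): 360·exp(−0.04332·6) = 277.598 mg/L
C(42) = 6.484 + 31.534 + 14.994 + 137.886 + 107.748 + 249.733 + 277.598 = 825.978 mg/L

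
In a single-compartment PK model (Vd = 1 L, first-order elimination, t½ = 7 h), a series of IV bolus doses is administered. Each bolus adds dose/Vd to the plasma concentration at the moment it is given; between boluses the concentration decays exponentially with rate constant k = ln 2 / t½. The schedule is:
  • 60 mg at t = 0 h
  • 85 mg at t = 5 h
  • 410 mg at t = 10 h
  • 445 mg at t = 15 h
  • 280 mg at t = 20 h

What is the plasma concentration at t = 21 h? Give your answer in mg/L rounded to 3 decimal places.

662.149 mg/L

k = ln 2 / 7 = 0.09902 per h
Dose 1 (60 mg at t=0 h): 60·exp(−0.09902·21) = 7.500 mg/L
Dose 2 (85 mg at t=5 h): 85·exp(−0.09902·16) = 17.432 mg/L
Dose 3 (410 mg at t=10 h): 410·exp(−0.09902·11) = 137.955 mg/L
Dose 4 (445 mg at t=15 h): 445·exp(−0.09902·6) = 245.660 mg/L
Dose 5 (280 mg at t=20 h): 280·exp(−0.09902·1) = 253.603 mg/L
C(21) = 7.500 + 17.432 + 137.955 + 245.660 + 253.603 = 662.149 mg/L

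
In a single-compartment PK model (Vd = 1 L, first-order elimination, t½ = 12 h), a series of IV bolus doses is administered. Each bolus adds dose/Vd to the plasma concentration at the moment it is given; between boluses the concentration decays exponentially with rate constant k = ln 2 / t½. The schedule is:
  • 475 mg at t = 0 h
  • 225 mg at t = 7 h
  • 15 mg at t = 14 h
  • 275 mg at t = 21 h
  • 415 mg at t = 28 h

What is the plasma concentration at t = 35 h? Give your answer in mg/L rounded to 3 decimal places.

511.489 mg/L

k = ln 2 / 12 = 0.05776 per h
Dose 1 (475 mg at t=0 h): 475·exp(−0.05776·35) = 62.906 mg/L
Dose 2 (225 mg at t=7 h): 225·exp(−0.05776·28) = 44.646 mg/L
Dose 3 (15 mg at t=14 h): 15·exp(−0.05776·21) = 4.460 mg/L
Dose 4 (275 mg at t=21 h): 275·exp(−0.05776·14) = 122.499 mg/L
Dose 5 (415 mg at t=28 h): 415·exp(−0.05776·7) = 276.979 mg/L
C(35) = 62.906 + 44.646 + 4.460 + 122.499 + 276.979 = 511.489 mg/L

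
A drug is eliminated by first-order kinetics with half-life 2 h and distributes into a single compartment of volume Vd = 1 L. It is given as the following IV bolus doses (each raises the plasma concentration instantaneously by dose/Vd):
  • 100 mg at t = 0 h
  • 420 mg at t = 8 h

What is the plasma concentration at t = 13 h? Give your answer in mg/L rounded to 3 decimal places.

75.351 mg/L

k = ln 2 / 2 = 0.34657 per h
Dose 1 (100 mg at t=0 h): 100·exp(−0.34657·13) = 1.105 mg/L
Dose 2 (420 mg at t=8 h): 420·exp(−0.34657·5) = 74.246 mg/L
C(13) = 1.105 + 74.246 = 75.351 mg/L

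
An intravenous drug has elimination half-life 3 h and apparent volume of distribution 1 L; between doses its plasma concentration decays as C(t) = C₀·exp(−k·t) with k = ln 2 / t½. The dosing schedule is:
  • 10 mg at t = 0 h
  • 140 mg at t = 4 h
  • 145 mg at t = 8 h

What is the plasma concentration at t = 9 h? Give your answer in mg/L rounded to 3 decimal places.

160.434 mg/L

k = ln 2 / 3 = 0.23105 per h
Dose 1 (10 mg at t=0 h): 10·exp(−0.23105·9) = 1.250 mg/L
Dose 2 (140 mg at t=4 h): 140·exp(−0.23105·5) = 44.097 mg/L
Dose 3 (145 mg at t=8 h): 145·exp(−0.23105·1) = 115.087 mg/L
C(9) = 1.250 + 44.097 + 115.087 = 160.434 mg/L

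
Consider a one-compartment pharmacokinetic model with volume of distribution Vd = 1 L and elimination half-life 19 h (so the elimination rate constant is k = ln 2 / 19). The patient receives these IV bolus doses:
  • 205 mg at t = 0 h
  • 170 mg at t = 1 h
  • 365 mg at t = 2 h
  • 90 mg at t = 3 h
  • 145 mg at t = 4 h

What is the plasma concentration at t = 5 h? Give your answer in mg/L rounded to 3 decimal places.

k = ln 2 / 19 = 0.03648 per h
Dose 1 (205 mg at t=0 h): 205·exp(−0.03648·5) = 170.819 mg/L
Dose 2 (170 mg at t=1 h): 170·exp(−0.03648·4) = 146.918 mg/L
Dose 3 (365 mg at t=2 h): 365·exp(−0.03648·3) = 327.161 mg/L
Dose 4 (90 mg at t=3 h): 90·exp(−0.03648·2) = 83.667 mg/L
Dose 5 (145 mg at t=4 h): 145·exp(−0.03648·1) = 139.806 mg/L
C(5) = 170.819 + 146.918 + 327.161 + 83.667 + 139.806 = 868.370 mg/L

868.370 mg/L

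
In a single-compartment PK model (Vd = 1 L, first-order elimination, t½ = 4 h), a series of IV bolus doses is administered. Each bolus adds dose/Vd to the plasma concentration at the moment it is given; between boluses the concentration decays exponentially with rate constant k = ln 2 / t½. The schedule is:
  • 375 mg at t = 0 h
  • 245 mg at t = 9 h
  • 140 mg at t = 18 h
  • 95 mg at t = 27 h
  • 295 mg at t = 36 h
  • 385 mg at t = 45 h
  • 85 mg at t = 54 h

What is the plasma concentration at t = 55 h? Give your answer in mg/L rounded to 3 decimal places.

k = ln 2 / 4 = 0.17329 per h
Dose 1 (375 mg at t=0 h): 375·exp(−0.17329·55) = 0.027 mg/L
Dose 2 (245 mg at t=9 h): 245·exp(−0.17329·46) = 0.085 mg/L
Dose 3 (140 mg at t=18 h): 140·exp(−0.17329·37) = 0.230 mg/L
Dose 4 (95 mg at t=27 h): 95·exp(−0.17329·28) = 0.742 mg/L
Dose 5 (295 mg at t=36 h): 295·exp(−0.17329·19) = 10.963 mg/L
Dose 6 (385 mg at t=45 h): 385·exp(−0.17329·10) = 68.059 mg/L
Dose 7 (85 mg at t=54 h): 85·exp(−0.17329·1) = 71.476 mg/L
C(55) = 0.027 + 0.085 + 0.230 + 0.742 + 10.963 + 68.059 + 71.476 = 151.582 mg/L

151.582 mg/L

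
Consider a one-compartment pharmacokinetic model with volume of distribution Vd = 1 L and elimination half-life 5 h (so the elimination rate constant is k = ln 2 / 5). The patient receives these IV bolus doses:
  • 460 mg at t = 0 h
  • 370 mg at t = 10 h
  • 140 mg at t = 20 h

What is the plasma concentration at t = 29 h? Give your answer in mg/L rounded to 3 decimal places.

75.024 mg/L

k = ln 2 / 5 = 0.13863 per h
Dose 1 (460 mg at t=0 h): 460·exp(−0.13863·29) = 8.256 mg/L
Dose 2 (370 mg at t=10 h): 370·exp(−0.13863·19) = 26.564 mg/L
Dose 3 (140 mg at t=20 h): 140·exp(−0.13863·9) = 40.204 mg/L
C(29) = 8.256 + 26.564 + 40.204 = 75.024 mg/L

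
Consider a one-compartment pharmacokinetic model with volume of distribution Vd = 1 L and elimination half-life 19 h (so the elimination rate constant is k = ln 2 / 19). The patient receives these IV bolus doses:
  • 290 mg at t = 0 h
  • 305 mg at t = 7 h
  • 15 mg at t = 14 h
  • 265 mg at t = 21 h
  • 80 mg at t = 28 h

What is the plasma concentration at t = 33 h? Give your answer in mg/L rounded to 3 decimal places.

k = ln 2 / 19 = 0.03648 per h
Dose 1 (290 mg at t=0 h): 290·exp(−0.03648·33) = 87.007 mg/L
Dose 2 (305 mg at t=7 h): 305·exp(−0.03648·26) = 118.131 mg/L
Dose 3 (15 mg at t=14 h): 15·exp(−0.03648·19) = 7.500 mg/L
Dose 4 (265 mg at t=21 h): 265·exp(−0.03648·12) = 171.049 mg/L
Dose 5 (80 mg at t=28 h): 80·exp(−0.03648·5) = 66.661 mg/L
C(33) = 87.007 + 118.131 + 7.500 + 171.049 + 66.661 = 450.349 mg/L

450.349 mg/L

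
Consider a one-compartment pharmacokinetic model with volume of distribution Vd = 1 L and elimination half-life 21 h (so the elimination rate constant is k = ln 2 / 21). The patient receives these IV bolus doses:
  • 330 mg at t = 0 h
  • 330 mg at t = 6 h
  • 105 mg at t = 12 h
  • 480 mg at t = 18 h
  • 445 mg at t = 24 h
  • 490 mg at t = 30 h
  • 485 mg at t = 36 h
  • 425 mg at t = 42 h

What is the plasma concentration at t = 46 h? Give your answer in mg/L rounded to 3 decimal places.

k = ln 2 / 21 = 0.03301 per h
Dose 1 (330 mg at t=0 h): 330·exp(−0.03301·46) = 72.296 mg/L
Dose 2 (330 mg at t=6 h): 330·exp(−0.03301·40) = 88.130 mg/L
Dose 3 (105 mg at t=12 h): 105·exp(−0.03301·34) = 34.183 mg/L
Dose 4 (480 mg at t=18 h): 480·exp(−0.03301·28) = 190.488 mg/L
Dose 5 (445 mg at t=24 h): 445·exp(−0.03301·22) = 215.276 mg/L
Dose 6 (490 mg at t=30 h): 490·exp(−0.03301·16) = 288.961 mg/L
Dose 7 (485 mg at t=36 h): 485·exp(−0.03301·10) = 348.654 mg/L
Dose 8 (425 mg at t=42 h): 425·exp(−0.03301·4) = 372.434 mg/L
C(46) = 72.296 + 88.130 + 34.183 + 190.488 + 215.276 + 288.961 + 348.654 + 372.434 = 1610.422 mg/L

1610.422 mg/L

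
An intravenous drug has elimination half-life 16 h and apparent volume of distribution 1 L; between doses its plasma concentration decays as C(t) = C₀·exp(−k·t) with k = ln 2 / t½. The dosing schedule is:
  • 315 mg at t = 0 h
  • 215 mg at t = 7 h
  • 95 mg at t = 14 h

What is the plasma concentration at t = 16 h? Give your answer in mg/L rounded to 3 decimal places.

390.198 mg/L

k = ln 2 / 16 = 0.04332 per h
Dose 1 (315 mg at t=0 h): 315·exp(−0.04332·16) = 157.500 mg/L
Dose 2 (215 mg at t=7 h): 215·exp(−0.04332·9) = 145.582 mg/L
Dose 3 (95 mg at t=14 h): 95·exp(−0.04332·2) = 87.115 mg/L
C(16) = 157.500 + 145.582 + 87.115 = 390.198 mg/L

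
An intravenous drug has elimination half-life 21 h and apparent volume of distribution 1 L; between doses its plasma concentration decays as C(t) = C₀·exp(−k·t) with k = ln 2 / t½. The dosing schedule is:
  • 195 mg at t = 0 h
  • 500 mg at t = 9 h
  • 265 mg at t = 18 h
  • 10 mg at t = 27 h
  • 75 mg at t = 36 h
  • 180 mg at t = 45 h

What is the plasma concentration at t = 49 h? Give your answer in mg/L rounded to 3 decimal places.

478.881 mg/L

k = ln 2 / 21 = 0.03301 per h
Dose 1 (195 mg at t=0 h): 195·exp(−0.03301·49) = 38.693 mg/L
Dose 2 (500 mg at t=9 h): 500·exp(−0.03301·40) = 133.530 mg/L
Dose 3 (265 mg at t=18 h): 265·exp(−0.03301·31) = 95.251 mg/L
Dose 4 (10 mg at t=27 h): 10·exp(−0.03301·22) = 4.838 mg/L
Dose 5 (75 mg at t=36 h): 75·exp(−0.03301·13) = 48.833 mg/L
Dose 6 (180 mg at t=45 h): 180·exp(−0.03301·4) = 157.737 mg/L
C(49) = 38.693 + 133.530 + 95.251 + 4.838 + 48.833 + 157.737 = 478.881 mg/L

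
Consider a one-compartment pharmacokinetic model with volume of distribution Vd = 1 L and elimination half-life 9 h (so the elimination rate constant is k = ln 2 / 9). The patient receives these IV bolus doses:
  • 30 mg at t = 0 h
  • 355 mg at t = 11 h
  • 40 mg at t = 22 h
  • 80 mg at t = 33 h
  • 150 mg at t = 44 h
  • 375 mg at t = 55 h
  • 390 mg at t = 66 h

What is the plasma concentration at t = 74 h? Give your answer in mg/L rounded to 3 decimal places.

k = ln 2 / 9 = 0.07702 per h
Dose 1 (30 mg at t=0 h): 30·exp(−0.07702·74) = 0.100 mg/L
Dose 2 (355 mg at t=11 h): 355·exp(−0.07702·63) = 2.773 mg/L
Dose 3 (40 mg at t=22 h): 40·exp(−0.07702·52) = 0.729 mg/L
Dose 4 (80 mg at t=33 h): 80·exp(−0.07702·41) = 3.402 mg/L
Dose 5 (150 mg at t=44 h): 150·exp(−0.07702·30) = 14.882 mg/L
Dose 6 (375 mg at t=55 h): 375·exp(−0.07702·19) = 86.801 mg/L
Dose 7 (390 mg at t=66 h): 390·exp(−0.07702·8) = 210.612 mg/L
C(74) = 0.100 + 2.773 + 0.729 + 3.402 + 14.882 + 86.801 + 210.612 = 319.299 mg/L

319.299 mg/L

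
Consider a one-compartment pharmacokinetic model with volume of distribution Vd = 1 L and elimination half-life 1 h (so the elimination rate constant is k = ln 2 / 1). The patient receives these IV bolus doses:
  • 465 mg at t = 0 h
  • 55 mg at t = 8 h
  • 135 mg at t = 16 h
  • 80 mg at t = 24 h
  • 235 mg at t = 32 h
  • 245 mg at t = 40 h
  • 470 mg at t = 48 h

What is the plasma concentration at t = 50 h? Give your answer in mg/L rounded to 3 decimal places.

k = ln 2 / 1 = 0.69315 per h
Dose 1 (465 mg at t=0 h): 465·exp(−0.69315·50) = 0.000 mg/L
Dose 2 (55 mg at t=8 h): 55·exp(−0.69315·42) = 0.000 mg/L
Dose 3 (135 mg at t=16 h): 135·exp(−0.69315·34) = 0.000 mg/L
Dose 4 (80 mg at t=24 h): 80·exp(−0.69315·26) = 0.000 mg/L
Dose 5 (235 mg at t=32 h): 235·exp(−0.69315·18) = 0.001 mg/L
Dose 6 (245 mg at t=40 h): 245·exp(−0.69315·10) = 0.239 mg/L
Dose 7 (470 mg at t=48 h): 470·exp(−0.69315·2) = 117.500 mg/L
C(50) = 0.000 + 0.000 + 0.000 + 0.000 + 0.001 + 0.239 + 117.500 = 117.740 mg/L

117.740 mg/L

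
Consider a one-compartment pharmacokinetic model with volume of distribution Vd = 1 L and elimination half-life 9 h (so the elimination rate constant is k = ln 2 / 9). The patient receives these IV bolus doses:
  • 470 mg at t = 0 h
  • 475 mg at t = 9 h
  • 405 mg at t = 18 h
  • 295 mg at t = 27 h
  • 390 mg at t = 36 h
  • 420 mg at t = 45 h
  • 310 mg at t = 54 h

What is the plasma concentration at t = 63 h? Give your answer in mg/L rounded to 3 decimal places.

350.938 mg/L

k = ln 2 / 9 = 0.07702 per h
Dose 1 (470 mg at t=0 h): 470·exp(−0.07702·63) = 3.672 mg/L
Dose 2 (475 mg at t=9 h): 475·exp(−0.07702·54) = 7.422 mg/L
Dose 3 (405 mg at t=18 h): 405·exp(−0.07702·45) = 12.656 mg/L
Dose 4 (295 mg at t=27 h): 295·exp(−0.07702·36) = 18.438 mg/L
Dose 5 (390 mg at t=36 h): 390·exp(−0.07702·27) = 48.750 mg/L
Dose 6 (420 mg at t=45 h): 420·exp(−0.07702·18) = 105.000 mg/L
Dose 7 (310 mg at t=54 h): 310·exp(−0.07702·9) = 155.000 mg/L
C(63) = 3.672 + 7.422 + 12.656 + 18.438 + 48.750 + 105.000 + 155.000 = 350.938 mg/L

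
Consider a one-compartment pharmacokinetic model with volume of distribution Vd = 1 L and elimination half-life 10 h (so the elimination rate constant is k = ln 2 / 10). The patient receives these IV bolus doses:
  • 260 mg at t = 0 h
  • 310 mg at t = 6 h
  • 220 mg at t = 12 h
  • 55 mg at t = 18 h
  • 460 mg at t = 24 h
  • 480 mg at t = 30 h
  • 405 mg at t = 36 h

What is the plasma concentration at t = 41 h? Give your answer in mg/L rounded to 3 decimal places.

735.092 mg/L

k = ln 2 / 10 = 0.06931 per h
Dose 1 (260 mg at t=0 h): 260·exp(−0.06931·41) = 15.162 mg/L
Dose 2 (310 mg at t=6 h): 310·exp(−0.06931·35) = 27.400 mg/L
Dose 3 (220 mg at t=12 h): 220·exp(−0.06931·29) = 29.474 mg/L
Dose 4 (55 mg at t=18 h): 55·exp(−0.06931·23) = 11.168 mg/L
Dose 5 (460 mg at t=24 h): 460·exp(−0.06931·17) = 141.582 mg/L
Dose 6 (480 mg at t=30 h): 480·exp(−0.06931·11) = 223.928 mg/L
Dose 7 (405 mg at t=36 h): 405·exp(−0.06931·5) = 286.378 mg/L
C(41) = 15.162 + 27.400 + 29.474 + 11.168 + 141.582 + 223.928 + 286.378 = 735.092 mg/L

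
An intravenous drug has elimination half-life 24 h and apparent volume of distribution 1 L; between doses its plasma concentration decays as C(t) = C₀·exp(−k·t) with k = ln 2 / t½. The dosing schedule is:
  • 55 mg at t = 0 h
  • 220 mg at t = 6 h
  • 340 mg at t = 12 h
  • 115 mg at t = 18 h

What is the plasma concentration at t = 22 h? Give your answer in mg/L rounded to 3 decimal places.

524.892 mg/L

k = ln 2 / 24 = 0.02888 per h
Dose 1 (55 mg at t=0 h): 55·exp(−0.02888·22) = 29.135 mg/L
Dose 2 (220 mg at t=6 h): 220·exp(−0.02888·16) = 138.591 mg/L
Dose 3 (340 mg at t=12 h): 340·exp(−0.02888·10) = 254.712 mg/L
Dose 4 (115 mg at t=18 h): 115·exp(−0.02888·4) = 102.453 mg/L
C(22) = 29.135 + 138.591 + 254.712 + 102.453 = 524.892 mg/L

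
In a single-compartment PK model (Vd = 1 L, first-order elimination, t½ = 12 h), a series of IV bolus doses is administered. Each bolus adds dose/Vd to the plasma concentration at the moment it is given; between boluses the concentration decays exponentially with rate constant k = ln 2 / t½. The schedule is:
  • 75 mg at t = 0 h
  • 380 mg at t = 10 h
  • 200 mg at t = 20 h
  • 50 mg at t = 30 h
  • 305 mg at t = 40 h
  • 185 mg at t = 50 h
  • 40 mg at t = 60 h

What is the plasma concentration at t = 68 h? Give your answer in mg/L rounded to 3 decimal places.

183.999 mg/L

k = ln 2 / 12 = 0.05776 per h
Dose 1 (75 mg at t=0 h): 75·exp(−0.05776·68) = 1.476 mg/L
Dose 2 (380 mg at t=10 h): 380·exp(−0.05776·58) = 13.329 mg/L
Dose 3 (200 mg at t=20 h): 200·exp(−0.05776·48) = 12.500 mg/L
Dose 4 (50 mg at t=30 h): 50·exp(−0.05776·38) = 5.568 mg/L
Dose 5 (305 mg at t=40 h): 305·exp(−0.05776·28) = 60.520 mg/L
Dose 6 (185 mg at t=50 h): 185·exp(−0.05776·18) = 65.407 mg/L
Dose 7 (40 mg at t=60 h): 40·exp(−0.05776·8) = 25.198 mg/L
C(68) = 1.476 + 13.329 + 12.500 + 5.568 + 60.520 + 65.407 + 25.198 = 183.999 mg/L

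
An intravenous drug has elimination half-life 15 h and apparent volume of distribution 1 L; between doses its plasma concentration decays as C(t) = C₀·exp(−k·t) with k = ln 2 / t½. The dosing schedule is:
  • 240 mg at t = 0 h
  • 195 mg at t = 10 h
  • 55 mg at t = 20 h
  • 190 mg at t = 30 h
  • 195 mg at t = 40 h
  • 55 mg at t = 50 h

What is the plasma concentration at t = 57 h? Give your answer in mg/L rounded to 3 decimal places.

k = ln 2 / 15 = 0.04621 per h
Dose 1 (240 mg at t=0 h): 240·exp(−0.04621·57) = 17.230 mg/L
Dose 2 (195 mg at t=10 h): 195·exp(−0.04621·47) = 22.223 mg/L
Dose 3 (55 mg at t=20 h): 55·exp(−0.04621·37) = 9.950 mg/L
Dose 4 (190 mg at t=30 h): 190·exp(−0.04621·27) = 54.563 mg/L
Dose 5 (195 mg at t=40 h): 195·exp(−0.04621·17) = 88.893 mg/L
Dose 6 (55 mg at t=50 h): 55·exp(−0.04621·7) = 39.800 mg/L
C(57) = 17.230 + 22.223 + 9.950 + 54.563 + 88.893 + 39.800 = 232.660 mg/L

232.660 mg/L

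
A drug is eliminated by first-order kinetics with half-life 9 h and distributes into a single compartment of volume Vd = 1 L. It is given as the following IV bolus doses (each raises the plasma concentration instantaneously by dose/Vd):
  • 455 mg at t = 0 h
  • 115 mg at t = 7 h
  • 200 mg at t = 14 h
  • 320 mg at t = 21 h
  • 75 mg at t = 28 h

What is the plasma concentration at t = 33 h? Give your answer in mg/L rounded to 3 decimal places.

275.670 mg/L

k = ln 2 / 9 = 0.07702 per h
Dose 1 (455 mg at t=0 h): 455·exp(−0.07702·33) = 35.829 mg/L
Dose 2 (115 mg at t=7 h): 115·exp(−0.07702·26) = 15.526 mg/L
Dose 3 (200 mg at t=14 h): 200·exp(−0.07702·19) = 46.294 mg/L
Dose 4 (320 mg at t=21 h): 320·exp(−0.07702·12) = 126.992 mg/L
Dose 5 (75 mg at t=28 h): 75·exp(−0.07702·5) = 51.030 mg/L
C(33) = 35.829 + 15.526 + 46.294 + 126.992 + 51.030 = 275.670 mg/L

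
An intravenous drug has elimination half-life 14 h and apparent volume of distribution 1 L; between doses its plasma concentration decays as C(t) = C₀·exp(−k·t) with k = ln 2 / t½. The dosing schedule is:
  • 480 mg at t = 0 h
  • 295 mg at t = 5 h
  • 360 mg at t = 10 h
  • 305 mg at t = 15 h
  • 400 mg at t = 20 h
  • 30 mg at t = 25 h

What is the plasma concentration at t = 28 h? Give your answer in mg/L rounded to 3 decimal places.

k = ln 2 / 14 = 0.04951 per h
Dose 1 (480 mg at t=0 h): 480·exp(−0.04951·28) = 120.000 mg/L
Dose 2 (295 mg at t=5 h): 295·exp(−0.04951·23) = 94.465 mg/L
Dose 3 (360 mg at t=10 h): 360·exp(−0.04951·18) = 147.660 mg/L
Dose 4 (305 mg at t=15 h): 305·exp(−0.04951·13) = 160.240 mg/L
Dose 5 (400 mg at t=20 h): 400·exp(−0.04951·8) = 269.180 mg/L
Dose 6 (30 mg at t=25 h): 30·exp(−0.04951·3) = 25.859 mg/L
C(28) = 120.000 + 94.465 + 147.660 + 160.240 + 269.180 + 25.859 = 817.405 mg/L

817.405 mg/L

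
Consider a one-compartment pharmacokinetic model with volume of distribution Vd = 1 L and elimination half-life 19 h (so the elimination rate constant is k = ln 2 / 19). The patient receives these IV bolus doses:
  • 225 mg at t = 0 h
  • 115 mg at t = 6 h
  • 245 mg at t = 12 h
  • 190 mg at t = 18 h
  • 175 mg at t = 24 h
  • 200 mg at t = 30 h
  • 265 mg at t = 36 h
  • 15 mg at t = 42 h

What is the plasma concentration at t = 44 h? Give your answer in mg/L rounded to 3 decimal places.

k = ln 2 / 19 = 0.03648 per h
Dose 1 (225 mg at t=0 h): 225·exp(−0.03648·44) = 45.192 mg/L
Dose 2 (115 mg at t=6 h): 115·exp(−0.03648·38) = 28.750 mg/L
Dose 3 (245 mg at t=12 h): 245·exp(−0.03648·32) = 76.237 mg/L
Dose 4 (190 mg at t=18 h): 190·exp(−0.03648·26) = 73.590 mg/L
Dose 5 (175 mg at t=24 h): 175·exp(−0.03648·20) = 84.365 mg/L
Dose 6 (200 mg at t=30 h): 200·exp(−0.03648·14) = 120.010 mg/L
Dose 7 (265 mg at t=36 h): 265·exp(−0.03648·8) = 197.923 mg/L
Dose 8 (15 mg at t=42 h): 15·exp(−0.03648·2) = 13.945 mg/L
C(44) = 45.192 + 28.750 + 76.237 + 73.590 + 84.365 + 120.010 + 197.923 + 13.945 = 640.012 mg/L

640.012 mg/L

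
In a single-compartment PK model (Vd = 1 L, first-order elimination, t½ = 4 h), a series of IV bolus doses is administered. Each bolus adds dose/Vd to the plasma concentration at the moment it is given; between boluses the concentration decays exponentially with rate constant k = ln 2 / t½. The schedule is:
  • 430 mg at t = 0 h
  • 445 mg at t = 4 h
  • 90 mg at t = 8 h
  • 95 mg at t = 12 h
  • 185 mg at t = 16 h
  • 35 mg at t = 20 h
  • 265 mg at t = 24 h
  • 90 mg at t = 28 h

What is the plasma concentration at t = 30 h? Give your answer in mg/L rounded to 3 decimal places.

193.350 mg/L

k = ln 2 / 4 = 0.17329 per h
Dose 1 (430 mg at t=0 h): 430·exp(−0.17329·30) = 2.375 mg/L
Dose 2 (445 mg at t=4 h): 445·exp(−0.17329·26) = 4.917 mg/L
Dose 3 (90 mg at t=8 h): 90·exp(−0.17329·22) = 1.989 mg/L
Dose 4 (95 mg at t=12 h): 95·exp(−0.17329·18) = 4.198 mg/L
Dose 5 (185 mg at t=16 h): 185·exp(−0.17329·14) = 16.352 mg/L
Dose 6 (35 mg at t=20 h): 35·exp(−0.17329·10) = 6.187 mg/L
Dose 7 (265 mg at t=24 h): 265·exp(−0.17329·6) = 93.692 mg/L
Dose 8 (90 mg at t=28 h): 90·exp(−0.17329·2) = 63.640 mg/L
C(30) = 2.375 + 4.917 + 1.989 + 4.198 + 16.352 + 6.187 + 93.692 + 63.640 = 193.350 mg/L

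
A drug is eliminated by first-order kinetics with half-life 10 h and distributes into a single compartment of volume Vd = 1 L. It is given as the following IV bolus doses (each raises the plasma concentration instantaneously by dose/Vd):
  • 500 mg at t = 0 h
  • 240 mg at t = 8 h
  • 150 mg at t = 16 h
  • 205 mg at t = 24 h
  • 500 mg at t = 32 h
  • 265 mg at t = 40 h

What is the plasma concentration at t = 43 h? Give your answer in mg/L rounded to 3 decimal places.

573.114 mg/L

k = ln 2 / 10 = 0.06931 per h
Dose 1 (500 mg at t=0 h): 500·exp(−0.06931·43) = 25.383 mg/L
Dose 2 (240 mg at t=8 h): 240·exp(−0.06931·35) = 21.213 mg/L
Dose 3 (150 mg at t=16 h): 150·exp(−0.06931·27) = 23.084 mg/L
Dose 4 (205 mg at t=24 h): 205·exp(−0.06931·19) = 54.928 mg/L
Dose 5 (500 mg at t=32 h): 500·exp(−0.06931·11) = 233.258 mg/L
Dose 6 (265 mg at t=40 h): 265·exp(−0.06931·3) = 215.247 mg/L
C(43) = 25.383 + 21.213 + 23.084 + 54.928 + 233.258 + 215.247 = 573.114 mg/L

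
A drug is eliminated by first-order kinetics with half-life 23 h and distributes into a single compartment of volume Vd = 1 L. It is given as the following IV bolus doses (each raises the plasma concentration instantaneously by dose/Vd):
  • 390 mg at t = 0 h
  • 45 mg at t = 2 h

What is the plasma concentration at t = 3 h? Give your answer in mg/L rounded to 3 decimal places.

399.951 mg/L

k = ln 2 / 23 = 0.03014 per h
Dose 1 (390 mg at t=0 h): 390·exp(−0.03014·3) = 356.287 mg/L
Dose 2 (45 mg at t=2 h): 45·exp(−0.03014·1) = 43.664 mg/L
C(3) = 356.287 + 43.664 = 399.951 mg/L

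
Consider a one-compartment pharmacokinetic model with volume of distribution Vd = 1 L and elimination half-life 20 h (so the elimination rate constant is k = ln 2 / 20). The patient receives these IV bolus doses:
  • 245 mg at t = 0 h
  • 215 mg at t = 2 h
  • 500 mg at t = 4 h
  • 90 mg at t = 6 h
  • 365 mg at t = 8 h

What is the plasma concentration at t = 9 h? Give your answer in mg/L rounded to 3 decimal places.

1202.164 mg/L

k = ln 2 / 20 = 0.03466 per h
Dose 1 (245 mg at t=0 h): 245·exp(−0.03466·9) = 179.350 mg/L
Dose 2 (215 mg at t=2 h): 215·exp(−0.03466·7) = 168.686 mg/L
Dose 3 (500 mg at t=4 h): 500·exp(−0.03466·5) = 420.448 mg/L
Dose 4 (90 mg at t=6 h): 90·exp(−0.03466·3) = 81.113 mg/L
Dose 5 (365 mg at t=8 h): 365·exp(−0.03466·1) = 352.567 mg/L
C(9) = 179.350 + 168.686 + 420.448 + 81.113 + 352.567 = 1202.164 mg/L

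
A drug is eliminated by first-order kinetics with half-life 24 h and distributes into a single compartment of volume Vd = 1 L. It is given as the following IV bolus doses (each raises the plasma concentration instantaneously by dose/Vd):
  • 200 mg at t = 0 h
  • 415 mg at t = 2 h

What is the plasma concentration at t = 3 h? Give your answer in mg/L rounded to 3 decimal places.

586.587 mg/L

k = ln 2 / 24 = 0.02888 per h
Dose 1 (200 mg at t=0 h): 200·exp(−0.02888·3) = 183.401 mg/L
Dose 2 (415 mg at t=2 h): 415·exp(−0.02888·1) = 403.186 mg/L
C(3) = 183.401 + 403.186 = 586.587 mg/L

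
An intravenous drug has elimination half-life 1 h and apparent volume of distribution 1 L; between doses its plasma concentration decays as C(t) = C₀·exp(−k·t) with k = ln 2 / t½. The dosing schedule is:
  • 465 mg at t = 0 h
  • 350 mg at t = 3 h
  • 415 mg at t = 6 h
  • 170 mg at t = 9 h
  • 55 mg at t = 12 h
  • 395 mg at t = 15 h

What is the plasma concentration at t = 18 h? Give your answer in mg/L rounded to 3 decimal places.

50.680 mg/L

k = ln 2 / 1 = 0.69315 per h
Dose 1 (465 mg at t=0 h): 465·exp(−0.69315·18) = 0.002 mg/L
Dose 2 (350 mg at t=3 h): 350·exp(−0.69315·15) = 0.011 mg/L
Dose 3 (415 mg at t=6 h): 415·exp(−0.69315·12) = 0.101 mg/L
Dose 4 (170 mg at t=9 h): 170·exp(−0.69315·9) = 0.332 mg/L
Dose 5 (55 mg at t=12 h): 55·exp(−0.69315·6) = 0.859 mg/L
Dose 6 (395 mg at t=15 h): 395·exp(−0.69315·3) = 49.375 mg/L
C(18) = 0.002 + 0.011 + 0.101 + 0.332 + 0.859 + 49.375 = 50.680 mg/L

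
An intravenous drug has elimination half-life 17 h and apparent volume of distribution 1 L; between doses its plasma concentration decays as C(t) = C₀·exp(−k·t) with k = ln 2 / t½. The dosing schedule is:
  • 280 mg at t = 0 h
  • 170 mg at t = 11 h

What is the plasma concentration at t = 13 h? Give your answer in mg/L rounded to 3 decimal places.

321.488 mg/L

k = ln 2 / 17 = 0.04077 per h
Dose 1 (280 mg at t=0 h): 280·exp(−0.04077·13) = 164.801 mg/L
Dose 2 (170 mg at t=11 h): 170·exp(−0.04077·2) = 156.687 mg/L
C(13) = 164.801 + 156.687 = 321.488 mg/L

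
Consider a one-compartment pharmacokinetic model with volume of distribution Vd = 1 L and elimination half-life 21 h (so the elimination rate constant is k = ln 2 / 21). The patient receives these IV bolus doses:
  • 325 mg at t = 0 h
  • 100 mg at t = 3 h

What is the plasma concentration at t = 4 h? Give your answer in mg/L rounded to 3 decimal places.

k = ln 2 / 21 = 0.03301 per h
Dose 1 (325 mg at t=0 h): 325·exp(−0.03301·4) = 284.803 mg/L
Dose 2 (100 mg at t=3 h): 100·exp(−0.03301·1) = 96.753 mg/L
C(4) = 284.803 + 96.753 = 381.556 mg/L

381.556 mg/L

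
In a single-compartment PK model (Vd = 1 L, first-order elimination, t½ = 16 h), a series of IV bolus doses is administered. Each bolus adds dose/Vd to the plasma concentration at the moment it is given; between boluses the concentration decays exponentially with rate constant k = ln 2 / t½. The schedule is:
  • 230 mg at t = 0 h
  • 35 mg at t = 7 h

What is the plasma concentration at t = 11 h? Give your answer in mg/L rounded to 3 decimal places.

172.245 mg/L

k = ln 2 / 16 = 0.04332 per h
Dose 1 (230 mg at t=0 h): 230·exp(−0.04332·11) = 142.814 mg/L
Dose 2 (35 mg at t=7 h): 35·exp(−0.04332·4) = 29.431 mg/L
C(11) = 142.814 + 29.431 = 172.245 mg/L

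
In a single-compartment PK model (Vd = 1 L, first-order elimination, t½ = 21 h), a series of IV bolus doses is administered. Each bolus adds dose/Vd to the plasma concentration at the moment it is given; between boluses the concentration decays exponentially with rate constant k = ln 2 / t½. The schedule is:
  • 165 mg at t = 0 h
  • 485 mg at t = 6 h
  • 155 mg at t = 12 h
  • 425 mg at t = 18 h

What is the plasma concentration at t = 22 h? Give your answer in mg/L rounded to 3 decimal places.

849.694 mg/L

k = ln 2 / 21 = 0.03301 per h
Dose 1 (165 mg at t=0 h): 165·exp(−0.03301·22) = 79.821 mg/L
Dose 2 (485 mg at t=6 h): 485·exp(−0.03301·16) = 286.013 mg/L
Dose 3 (155 mg at t=12 h): 155·exp(−0.03301·10) = 111.425 mg/L
Dose 4 (425 mg at t=18 h): 425·exp(−0.03301·4) = 372.434 mg/L
C(22) = 79.821 + 286.013 + 111.425 + 372.434 = 849.694 mg/L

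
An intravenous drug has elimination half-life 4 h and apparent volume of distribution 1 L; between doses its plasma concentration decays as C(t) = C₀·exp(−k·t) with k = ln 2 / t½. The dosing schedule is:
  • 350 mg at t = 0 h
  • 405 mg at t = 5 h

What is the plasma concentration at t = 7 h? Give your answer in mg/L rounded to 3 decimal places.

k = ln 2 / 4 = 0.17329 per h
Dose 1 (350 mg at t=0 h): 350·exp(−0.17329·7) = 104.056 mg/L
Dose 2 (405 mg at t=5 h): 405·exp(−0.17329·2) = 286.378 mg/L
C(7) = 104.056 + 286.378 = 390.434 mg/L

390.434 mg/L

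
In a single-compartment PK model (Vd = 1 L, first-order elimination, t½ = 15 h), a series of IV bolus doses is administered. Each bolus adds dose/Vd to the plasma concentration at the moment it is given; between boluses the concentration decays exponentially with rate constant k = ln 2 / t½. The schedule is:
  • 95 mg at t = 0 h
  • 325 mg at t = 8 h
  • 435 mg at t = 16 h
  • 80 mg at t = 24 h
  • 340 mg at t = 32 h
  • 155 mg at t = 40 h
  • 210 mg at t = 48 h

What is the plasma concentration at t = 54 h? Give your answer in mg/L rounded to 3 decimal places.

k = ln 2 / 15 = 0.04621 per h
Dose 1 (95 mg at t=0 h): 95·exp(−0.04621·54) = 7.835 mg/L
Dose 2 (325 mg at t=8 h): 325·exp(−0.04621·46) = 38.790 mg/L
Dose 3 (435 mg at t=16 h): 435·exp(−0.04621·38) = 75.142 mg/L
Dose 4 (80 mg at t=24 h): 80·exp(−0.04621·30) = 20.000 mg/L
Dose 5 (340 mg at t=32 h): 340·exp(−0.04621·22) = 123.018 mg/L
Dose 6 (155 mg at t=40 h): 155·exp(−0.04621·14) = 81.165 mg/L
Dose 7 (210 mg at t=48 h): 210·exp(−0.04621·6) = 159.150 mg/L
C(54) = 7.835 + 38.790 + 75.142 + 20.000 + 123.018 + 81.165 + 159.150 = 505.100 mg/L

505.100 mg/L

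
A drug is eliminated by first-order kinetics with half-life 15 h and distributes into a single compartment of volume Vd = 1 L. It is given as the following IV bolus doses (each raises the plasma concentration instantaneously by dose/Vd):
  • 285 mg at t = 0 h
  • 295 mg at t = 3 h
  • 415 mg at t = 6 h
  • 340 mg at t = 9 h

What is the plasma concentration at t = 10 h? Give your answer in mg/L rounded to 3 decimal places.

k = ln 2 / 15 = 0.04621 per h
Dose 1 (285 mg at t=0 h): 285·exp(−0.04621·10) = 179.539 mg/L
Dose 2 (295 mg at t=3 h): 295·exp(−0.04621·7) = 213.472 mg/L
Dose 3 (415 mg at t=6 h): 415·exp(−0.04621·4) = 344.964 mg/L
Dose 4 (340 mg at t=9 h): 340·exp(−0.04621·1) = 324.646 mg/L
C(10) = 179.539 + 213.472 + 344.964 + 324.646 = 1062.621 mg/L

1062.621 mg/L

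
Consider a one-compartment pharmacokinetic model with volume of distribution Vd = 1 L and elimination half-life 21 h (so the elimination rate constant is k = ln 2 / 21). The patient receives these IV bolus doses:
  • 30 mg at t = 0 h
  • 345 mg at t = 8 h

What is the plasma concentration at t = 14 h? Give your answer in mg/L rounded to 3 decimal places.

301.915 mg/L

k = ln 2 / 21 = 0.03301 per h
Dose 1 (30 mg at t=0 h): 30·exp(−0.03301·14) = 18.899 mg/L
Dose 2 (345 mg at t=8 h): 345·exp(−0.03301·6) = 283.016 mg/L
C(14) = 18.899 + 283.016 = 301.915 mg/L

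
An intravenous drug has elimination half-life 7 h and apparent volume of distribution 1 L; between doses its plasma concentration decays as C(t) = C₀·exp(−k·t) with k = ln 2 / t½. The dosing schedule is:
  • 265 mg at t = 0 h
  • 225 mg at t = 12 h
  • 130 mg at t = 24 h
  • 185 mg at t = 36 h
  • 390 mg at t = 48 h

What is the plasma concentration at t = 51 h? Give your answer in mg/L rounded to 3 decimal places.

k = ln 2 / 7 = 0.09902 per h
Dose 1 (265 mg at t=0 h): 265·exp(−0.09902·51) = 1.698 mg/L
Dose 2 (225 mg at t=12 h): 225·exp(−0.09902·39) = 4.732 mg/L
Dose 3 (130 mg at t=24 h): 130·exp(−0.09902·27) = 8.971 mg/L
Dose 4 (185 mg at t=36 h): 185·exp(−0.09902·15) = 41.890 mg/L
Dose 5 (390 mg at t=48 h): 390·exp(−0.09902·3) = 289.769 mg/L
C(51) = 1.698 + 4.732 + 8.971 + 41.890 + 289.769 = 347.059 mg/L

347.059 mg/L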